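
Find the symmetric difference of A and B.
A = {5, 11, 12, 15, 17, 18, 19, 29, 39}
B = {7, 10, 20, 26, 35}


Set A = {5, 11, 12, 15, 17, 18, 19, 29, 39}
Set B = {7, 10, 20, 26, 35}
A △ B = (A \ B) ∪ (B \ A)
Elements in A but not B: {5, 11, 12, 15, 17, 18, 19, 29, 39}
Elements in B but not A: {7, 10, 20, 26, 35}
A △ B = {5, 7, 10, 11, 12, 15, 17, 18, 19, 20, 26, 29, 35, 39}

{5, 7, 10, 11, 12, 15, 17, 18, 19, 20, 26, 29, 35, 39}


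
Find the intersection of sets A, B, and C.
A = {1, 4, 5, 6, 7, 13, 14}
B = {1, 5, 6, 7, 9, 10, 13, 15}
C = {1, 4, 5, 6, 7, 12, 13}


Set A = {1, 4, 5, 6, 7, 13, 14}
Set B = {1, 5, 6, 7, 9, 10, 13, 15}
Set C = {1, 4, 5, 6, 7, 12, 13}
First, A ∩ B = {1, 5, 6, 7, 13}
Then, (A ∩ B) ∩ C = {1, 5, 6, 7, 13}

{1, 5, 6, 7, 13}


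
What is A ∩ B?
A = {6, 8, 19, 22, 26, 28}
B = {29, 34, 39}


Set A = {6, 8, 19, 22, 26, 28}
Set B = {29, 34, 39}
A ∩ B includes only elements in both sets.
Check each element of A against B:
6 ✗, 8 ✗, 19 ✗, 22 ✗, 26 ✗, 28 ✗
A ∩ B = {}

{}


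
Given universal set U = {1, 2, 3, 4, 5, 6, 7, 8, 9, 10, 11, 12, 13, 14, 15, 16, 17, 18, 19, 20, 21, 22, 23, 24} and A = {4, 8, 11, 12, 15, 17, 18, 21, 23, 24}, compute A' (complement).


Universal set U = {1, 2, 3, 4, 5, 6, 7, 8, 9, 10, 11, 12, 13, 14, 15, 16, 17, 18, 19, 20, 21, 22, 23, 24}
Set A = {4, 8, 11, 12, 15, 17, 18, 21, 23, 24}
A' = U \ A = elements in U but not in A
Checking each element of U:
1 (not in A, include), 2 (not in A, include), 3 (not in A, include), 4 (in A, exclude), 5 (not in A, include), 6 (not in A, include), 7 (not in A, include), 8 (in A, exclude), 9 (not in A, include), 10 (not in A, include), 11 (in A, exclude), 12 (in A, exclude), 13 (not in A, include), 14 (not in A, include), 15 (in A, exclude), 16 (not in A, include), 17 (in A, exclude), 18 (in A, exclude), 19 (not in A, include), 20 (not in A, include), 21 (in A, exclude), 22 (not in A, include), 23 (in A, exclude), 24 (in A, exclude)
A' = {1, 2, 3, 5, 6, 7, 9, 10, 13, 14, 16, 19, 20, 22}

{1, 2, 3, 5, 6, 7, 9, 10, 13, 14, 16, 19, 20, 22}


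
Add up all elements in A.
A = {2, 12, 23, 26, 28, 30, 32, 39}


Set A = {2, 12, 23, 26, 28, 30, 32, 39}
Sum = 2 + 12 + 23 + 26 + 28 + 30 + 32 + 39 = 192

192


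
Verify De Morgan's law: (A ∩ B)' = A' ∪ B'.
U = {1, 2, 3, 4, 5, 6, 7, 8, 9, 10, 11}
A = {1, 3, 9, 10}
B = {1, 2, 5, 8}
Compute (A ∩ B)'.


U = {1, 2, 3, 4, 5, 6, 7, 8, 9, 10, 11}
A = {1, 3, 9, 10}, B = {1, 2, 5, 8}
A ∩ B = {1}
(A ∩ B)' = U \ (A ∩ B) = {2, 3, 4, 5, 6, 7, 8, 9, 10, 11}
Verification via A' ∪ B': A' = {2, 4, 5, 6, 7, 8, 11}, B' = {3, 4, 6, 7, 9, 10, 11}
A' ∪ B' = {2, 3, 4, 5, 6, 7, 8, 9, 10, 11} ✓

{2, 3, 4, 5, 6, 7, 8, 9, 10, 11}


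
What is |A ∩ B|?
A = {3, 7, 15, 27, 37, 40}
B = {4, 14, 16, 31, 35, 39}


Set A = {3, 7, 15, 27, 37, 40}
Set B = {4, 14, 16, 31, 35, 39}
A ∩ B = {}
|A ∩ B| = 0

0


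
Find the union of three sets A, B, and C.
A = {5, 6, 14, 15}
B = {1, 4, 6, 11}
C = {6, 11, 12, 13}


Set A = {5, 6, 14, 15}
Set B = {1, 4, 6, 11}
Set C = {6, 11, 12, 13}
First, A ∪ B = {1, 4, 5, 6, 11, 14, 15}
Then, (A ∪ B) ∪ C = {1, 4, 5, 6, 11, 12, 13, 14, 15}

{1, 4, 5, 6, 11, 12, 13, 14, 15}


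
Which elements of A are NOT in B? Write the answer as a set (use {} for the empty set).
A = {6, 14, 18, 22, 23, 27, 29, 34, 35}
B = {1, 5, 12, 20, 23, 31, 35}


Set A = {6, 14, 18, 22, 23, 27, 29, 34, 35}
Set B = {1, 5, 12, 20, 23, 31, 35}
Check each element of A against B:
6 ∉ B (include), 14 ∉ B (include), 18 ∉ B (include), 22 ∉ B (include), 23 ∈ B, 27 ∉ B (include), 29 ∉ B (include), 34 ∉ B (include), 35 ∈ B
Elements of A not in B: {6, 14, 18, 22, 27, 29, 34}

{6, 14, 18, 22, 27, 29, 34}


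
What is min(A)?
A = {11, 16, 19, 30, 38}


Set A = {11, 16, 19, 30, 38}
Elements in ascending order: 11, 16, 19, 30, 38
The smallest element is 11.

11


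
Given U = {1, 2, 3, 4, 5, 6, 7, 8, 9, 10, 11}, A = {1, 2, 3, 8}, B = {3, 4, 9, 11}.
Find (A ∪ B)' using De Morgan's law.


U = {1, 2, 3, 4, 5, 6, 7, 8, 9, 10, 11}
A = {1, 2, 3, 8}, B = {3, 4, 9, 11}
A ∪ B = {1, 2, 3, 4, 8, 9, 11}
(A ∪ B)' = U \ (A ∪ B) = {5, 6, 7, 10}
Verification via A' ∩ B': A' = {4, 5, 6, 7, 9, 10, 11}, B' = {1, 2, 5, 6, 7, 8, 10}
A' ∩ B' = {5, 6, 7, 10} ✓

{5, 6, 7, 10}


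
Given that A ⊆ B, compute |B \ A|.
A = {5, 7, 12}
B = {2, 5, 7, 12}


Set A = {5, 7, 12}, |A| = 3
Set B = {2, 5, 7, 12}, |B| = 4
Since A ⊆ B: B \ A = {2}
|B| - |A| = 4 - 3 = 1

1


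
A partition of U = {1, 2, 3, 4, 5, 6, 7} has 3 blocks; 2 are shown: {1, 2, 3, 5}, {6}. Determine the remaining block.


U = {1, 2, 3, 4, 5, 6, 7}
Shown blocks: {1, 2, 3, 5}, {6}
A partition's blocks are pairwise disjoint and cover U, so the missing block = U \ (union of shown blocks).
Union of shown blocks: {1, 2, 3, 5, 6}
Missing block = U \ (union) = {4, 7}

{4, 7}


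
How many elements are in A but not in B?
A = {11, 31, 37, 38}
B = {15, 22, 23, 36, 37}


Set A = {11, 31, 37, 38}
Set B = {15, 22, 23, 36, 37}
A \ B = {11, 31, 38}
|A \ B| = 3

3


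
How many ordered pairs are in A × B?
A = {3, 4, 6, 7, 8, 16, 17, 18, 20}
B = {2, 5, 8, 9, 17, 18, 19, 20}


Set A = {3, 4, 6, 7, 8, 16, 17, 18, 20} has 9 elements.
Set B = {2, 5, 8, 9, 17, 18, 19, 20} has 8 elements.
|A × B| = |A| × |B| = 9 × 8 = 72

72


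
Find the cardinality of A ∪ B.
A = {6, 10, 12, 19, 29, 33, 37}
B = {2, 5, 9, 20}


Set A = {6, 10, 12, 19, 29, 33, 37}, |A| = 7
Set B = {2, 5, 9, 20}, |B| = 4
A ∩ B = {}, |A ∩ B| = 0
|A ∪ B| = |A| + |B| - |A ∩ B| = 7 + 4 - 0 = 11

11


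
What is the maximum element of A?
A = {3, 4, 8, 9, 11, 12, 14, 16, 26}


Set A = {3, 4, 8, 9, 11, 12, 14, 16, 26}
Elements in ascending order: 3, 4, 8, 9, 11, 12, 14, 16, 26
The largest element is 26.

26


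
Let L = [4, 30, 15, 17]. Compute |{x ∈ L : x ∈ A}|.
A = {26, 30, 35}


Set A = {26, 30, 35}
Candidates: [4, 30, 15, 17]
Check each candidate:
4 ∉ A, 30 ∈ A, 15 ∉ A, 17 ∉ A
Count of candidates in A: 1

1


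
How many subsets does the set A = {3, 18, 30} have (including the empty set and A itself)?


Set A = {3, 18, 30}
|A| = 3
The power set P(A) contains all subsets of A.
|P(A)| = 2^|A| = 2^3 = 8

8


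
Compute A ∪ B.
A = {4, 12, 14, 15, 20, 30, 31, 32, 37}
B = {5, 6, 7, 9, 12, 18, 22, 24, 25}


Set A = {4, 12, 14, 15, 20, 30, 31, 32, 37}
Set B = {5, 6, 7, 9, 12, 18, 22, 24, 25}
A ∪ B includes all elements in either set.
Elements from A: {4, 12, 14, 15, 20, 30, 31, 32, 37}
Elements from B not already included: {5, 6, 7, 9, 18, 22, 24, 25}
A ∪ B = {4, 5, 6, 7, 9, 12, 14, 15, 18, 20, 22, 24, 25, 30, 31, 32, 37}

{4, 5, 6, 7, 9, 12, 14, 15, 18, 20, 22, 24, 25, 30, 31, 32, 37}


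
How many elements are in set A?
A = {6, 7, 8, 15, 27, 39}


Set A = {6, 7, 8, 15, 27, 39}
Listing elements: 6, 7, 8, 15, 27, 39
Counting: 6 elements
|A| = 6

6


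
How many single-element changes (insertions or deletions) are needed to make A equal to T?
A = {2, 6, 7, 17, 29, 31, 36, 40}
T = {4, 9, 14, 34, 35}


Set A = {2, 6, 7, 17, 29, 31, 36, 40}
Set T = {4, 9, 14, 34, 35}
Elements to remove from A (in A, not in T): {2, 6, 7, 17, 29, 31, 36, 40} → 8 removals
Elements to add to A (in T, not in A): {4, 9, 14, 34, 35} → 5 additions
Total edits = 8 + 5 = 13

13


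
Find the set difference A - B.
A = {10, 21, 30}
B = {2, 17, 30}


Set A = {10, 21, 30}
Set B = {2, 17, 30}
A \ B includes elements in A that are not in B.
Check each element of A:
10 (not in B, keep), 21 (not in B, keep), 30 (in B, remove)
A \ B = {10, 21}

{10, 21}


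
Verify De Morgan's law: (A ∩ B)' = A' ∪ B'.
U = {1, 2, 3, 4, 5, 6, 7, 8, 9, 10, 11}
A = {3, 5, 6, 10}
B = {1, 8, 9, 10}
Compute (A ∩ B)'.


U = {1, 2, 3, 4, 5, 6, 7, 8, 9, 10, 11}
A = {3, 5, 6, 10}, B = {1, 8, 9, 10}
A ∩ B = {10}
(A ∩ B)' = U \ (A ∩ B) = {1, 2, 3, 4, 5, 6, 7, 8, 9, 11}
Verification via A' ∪ B': A' = {1, 2, 4, 7, 8, 9, 11}, B' = {2, 3, 4, 5, 6, 7, 11}
A' ∪ B' = {1, 2, 3, 4, 5, 6, 7, 8, 9, 11} ✓

{1, 2, 3, 4, 5, 6, 7, 8, 9, 11}


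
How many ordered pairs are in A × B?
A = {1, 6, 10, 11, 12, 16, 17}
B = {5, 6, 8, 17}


Set A = {1, 6, 10, 11, 12, 16, 17} has 7 elements.
Set B = {5, 6, 8, 17} has 4 elements.
|A × B| = |A| × |B| = 7 × 4 = 28

28


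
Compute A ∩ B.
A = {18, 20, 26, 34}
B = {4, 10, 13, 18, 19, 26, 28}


Set A = {18, 20, 26, 34}
Set B = {4, 10, 13, 18, 19, 26, 28}
A ∩ B includes only elements in both sets.
Check each element of A against B:
18 ✓, 20 ✗, 26 ✓, 34 ✗
A ∩ B = {18, 26}

{18, 26}


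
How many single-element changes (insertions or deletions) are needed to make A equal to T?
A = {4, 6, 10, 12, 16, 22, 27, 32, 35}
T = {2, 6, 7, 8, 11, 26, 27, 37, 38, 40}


Set A = {4, 6, 10, 12, 16, 22, 27, 32, 35}
Set T = {2, 6, 7, 8, 11, 26, 27, 37, 38, 40}
Elements to remove from A (in A, not in T): {4, 10, 12, 16, 22, 32, 35} → 7 removals
Elements to add to A (in T, not in A): {2, 7, 8, 11, 26, 37, 38, 40} → 8 additions
Total edits = 7 + 8 = 15

15


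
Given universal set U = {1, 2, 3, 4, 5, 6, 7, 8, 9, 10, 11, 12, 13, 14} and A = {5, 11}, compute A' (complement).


Universal set U = {1, 2, 3, 4, 5, 6, 7, 8, 9, 10, 11, 12, 13, 14}
Set A = {5, 11}
A' = U \ A = elements in U but not in A
Checking each element of U:
1 (not in A, include), 2 (not in A, include), 3 (not in A, include), 4 (not in A, include), 5 (in A, exclude), 6 (not in A, include), 7 (not in A, include), 8 (not in A, include), 9 (not in A, include), 10 (not in A, include), 11 (in A, exclude), 12 (not in A, include), 13 (not in A, include), 14 (not in A, include)
A' = {1, 2, 3, 4, 6, 7, 8, 9, 10, 12, 13, 14}

{1, 2, 3, 4, 6, 7, 8, 9, 10, 12, 13, 14}


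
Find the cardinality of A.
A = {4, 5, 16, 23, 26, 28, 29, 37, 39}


Set A = {4, 5, 16, 23, 26, 28, 29, 37, 39}
Listing elements: 4, 5, 16, 23, 26, 28, 29, 37, 39
Counting: 9 elements
|A| = 9

9


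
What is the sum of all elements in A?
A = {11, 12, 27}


Set A = {11, 12, 27}
Sum = 11 + 12 + 27 = 50

50


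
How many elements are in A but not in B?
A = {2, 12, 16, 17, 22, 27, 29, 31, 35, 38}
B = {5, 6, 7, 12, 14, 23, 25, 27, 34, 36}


Set A = {2, 12, 16, 17, 22, 27, 29, 31, 35, 38}
Set B = {5, 6, 7, 12, 14, 23, 25, 27, 34, 36}
A \ B = {2, 16, 17, 22, 29, 31, 35, 38}
|A \ B| = 8

8


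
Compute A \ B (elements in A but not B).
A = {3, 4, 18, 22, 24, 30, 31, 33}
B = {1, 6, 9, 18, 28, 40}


Set A = {3, 4, 18, 22, 24, 30, 31, 33}
Set B = {1, 6, 9, 18, 28, 40}
A \ B includes elements in A that are not in B.
Check each element of A:
3 (not in B, keep), 4 (not in B, keep), 18 (in B, remove), 22 (not in B, keep), 24 (not in B, keep), 30 (not in B, keep), 31 (not in B, keep), 33 (not in B, keep)
A \ B = {3, 4, 22, 24, 30, 31, 33}

{3, 4, 22, 24, 30, 31, 33}


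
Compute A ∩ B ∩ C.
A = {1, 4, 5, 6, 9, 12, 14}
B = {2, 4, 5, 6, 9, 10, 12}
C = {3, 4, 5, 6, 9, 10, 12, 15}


Set A = {1, 4, 5, 6, 9, 12, 14}
Set B = {2, 4, 5, 6, 9, 10, 12}
Set C = {3, 4, 5, 6, 9, 10, 12, 15}
First, A ∩ B = {4, 5, 6, 9, 12}
Then, (A ∩ B) ∩ C = {4, 5, 6, 9, 12}

{4, 5, 6, 9, 12}


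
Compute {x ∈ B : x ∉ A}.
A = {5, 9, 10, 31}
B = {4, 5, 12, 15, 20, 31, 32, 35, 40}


Set A = {5, 9, 10, 31}
Set B = {4, 5, 12, 15, 20, 31, 32, 35, 40}
Check each element of B against A:
4 ∉ A (include), 5 ∈ A, 12 ∉ A (include), 15 ∉ A (include), 20 ∉ A (include), 31 ∈ A, 32 ∉ A (include), 35 ∉ A (include), 40 ∉ A (include)
Elements of B not in A: {4, 12, 15, 20, 32, 35, 40}

{4, 12, 15, 20, 32, 35, 40}


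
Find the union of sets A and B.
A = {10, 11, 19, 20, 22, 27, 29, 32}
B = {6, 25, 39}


Set A = {10, 11, 19, 20, 22, 27, 29, 32}
Set B = {6, 25, 39}
A ∪ B includes all elements in either set.
Elements from A: {10, 11, 19, 20, 22, 27, 29, 32}
Elements from B not already included: {6, 25, 39}
A ∪ B = {6, 10, 11, 19, 20, 22, 25, 27, 29, 32, 39}

{6, 10, 11, 19, 20, 22, 25, 27, 29, 32, 39}


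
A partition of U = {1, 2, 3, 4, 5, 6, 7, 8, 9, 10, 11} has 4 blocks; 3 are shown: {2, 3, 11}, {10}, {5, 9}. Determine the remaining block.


U = {1, 2, 3, 4, 5, 6, 7, 8, 9, 10, 11}
Shown blocks: {2, 3, 11}, {10}, {5, 9}
A partition's blocks are pairwise disjoint and cover U, so the missing block = U \ (union of shown blocks).
Union of shown blocks: {2, 3, 5, 9, 10, 11}
Missing block = U \ (union) = {1, 4, 6, 7, 8}

{1, 4, 6, 7, 8}


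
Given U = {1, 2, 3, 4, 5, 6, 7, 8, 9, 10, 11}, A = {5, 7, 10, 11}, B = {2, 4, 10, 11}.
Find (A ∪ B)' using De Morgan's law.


U = {1, 2, 3, 4, 5, 6, 7, 8, 9, 10, 11}
A = {5, 7, 10, 11}, B = {2, 4, 10, 11}
A ∪ B = {2, 4, 5, 7, 10, 11}
(A ∪ B)' = U \ (A ∪ B) = {1, 3, 6, 8, 9}
Verification via A' ∩ B': A' = {1, 2, 3, 4, 6, 8, 9}, B' = {1, 3, 5, 6, 7, 8, 9}
A' ∩ B' = {1, 3, 6, 8, 9} ✓

{1, 3, 6, 8, 9}


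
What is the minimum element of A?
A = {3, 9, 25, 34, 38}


Set A = {3, 9, 25, 34, 38}
Elements in ascending order: 3, 9, 25, 34, 38
The smallest element is 3.

3


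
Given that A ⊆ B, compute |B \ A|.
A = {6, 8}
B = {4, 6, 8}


Set A = {6, 8}, |A| = 2
Set B = {4, 6, 8}, |B| = 3
Since A ⊆ B: B \ A = {4}
|B| - |A| = 3 - 2 = 1

1


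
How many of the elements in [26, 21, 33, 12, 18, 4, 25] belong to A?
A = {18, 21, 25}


Set A = {18, 21, 25}
Candidates: [26, 21, 33, 12, 18, 4, 25]
Check each candidate:
26 ∉ A, 21 ∈ A, 33 ∉ A, 12 ∉ A, 18 ∈ A, 4 ∉ A, 25 ∈ A
Count of candidates in A: 3

3


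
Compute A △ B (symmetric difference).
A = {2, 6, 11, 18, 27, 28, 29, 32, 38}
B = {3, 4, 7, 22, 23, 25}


Set A = {2, 6, 11, 18, 27, 28, 29, 32, 38}
Set B = {3, 4, 7, 22, 23, 25}
A △ B = (A \ B) ∪ (B \ A)
Elements in A but not B: {2, 6, 11, 18, 27, 28, 29, 32, 38}
Elements in B but not A: {3, 4, 7, 22, 23, 25}
A △ B = {2, 3, 4, 6, 7, 11, 18, 22, 23, 25, 27, 28, 29, 32, 38}

{2, 3, 4, 6, 7, 11, 18, 22, 23, 25, 27, 28, 29, 32, 38}


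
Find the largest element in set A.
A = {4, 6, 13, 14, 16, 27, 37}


Set A = {4, 6, 13, 14, 16, 27, 37}
Elements in ascending order: 4, 6, 13, 14, 16, 27, 37
The largest element is 37.

37


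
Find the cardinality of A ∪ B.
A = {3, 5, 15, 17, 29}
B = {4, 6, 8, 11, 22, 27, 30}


Set A = {3, 5, 15, 17, 29}, |A| = 5
Set B = {4, 6, 8, 11, 22, 27, 30}, |B| = 7
A ∩ B = {}, |A ∩ B| = 0
|A ∪ B| = |A| + |B| - |A ∩ B| = 5 + 7 - 0 = 12

12


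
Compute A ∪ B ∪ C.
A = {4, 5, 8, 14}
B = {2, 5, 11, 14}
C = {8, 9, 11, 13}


Set A = {4, 5, 8, 14}
Set B = {2, 5, 11, 14}
Set C = {8, 9, 11, 13}
First, A ∪ B = {2, 4, 5, 8, 11, 14}
Then, (A ∪ B) ∪ C = {2, 4, 5, 8, 9, 11, 13, 14}

{2, 4, 5, 8, 9, 11, 13, 14}


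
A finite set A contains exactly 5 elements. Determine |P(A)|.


The set has 5 elements.
The power set contains all possible subsets.
|P(A)| = 2^|A| = 2^5 = 32

32


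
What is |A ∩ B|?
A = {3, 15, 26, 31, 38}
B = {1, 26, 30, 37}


Set A = {3, 15, 26, 31, 38}
Set B = {1, 26, 30, 37}
A ∩ B = {26}
|A ∩ B| = 1

1


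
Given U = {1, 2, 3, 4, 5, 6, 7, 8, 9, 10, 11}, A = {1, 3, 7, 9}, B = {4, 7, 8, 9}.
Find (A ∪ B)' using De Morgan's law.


U = {1, 2, 3, 4, 5, 6, 7, 8, 9, 10, 11}
A = {1, 3, 7, 9}, B = {4, 7, 8, 9}
A ∪ B = {1, 3, 4, 7, 8, 9}
(A ∪ B)' = U \ (A ∪ B) = {2, 5, 6, 10, 11}
Verification via A' ∩ B': A' = {2, 4, 5, 6, 8, 10, 11}, B' = {1, 2, 3, 5, 6, 10, 11}
A' ∩ B' = {2, 5, 6, 10, 11} ✓

{2, 5, 6, 10, 11}


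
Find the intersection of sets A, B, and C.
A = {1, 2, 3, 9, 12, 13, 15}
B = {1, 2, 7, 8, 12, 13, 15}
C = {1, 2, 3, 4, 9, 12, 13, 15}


Set A = {1, 2, 3, 9, 12, 13, 15}
Set B = {1, 2, 7, 8, 12, 13, 15}
Set C = {1, 2, 3, 4, 9, 12, 13, 15}
First, A ∩ B = {1, 2, 12, 13, 15}
Then, (A ∩ B) ∩ C = {1, 2, 12, 13, 15}

{1, 2, 12, 13, 15}


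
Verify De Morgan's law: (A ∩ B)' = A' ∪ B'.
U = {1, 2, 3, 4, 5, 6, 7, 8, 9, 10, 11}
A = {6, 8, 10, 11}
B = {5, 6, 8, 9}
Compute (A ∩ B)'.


U = {1, 2, 3, 4, 5, 6, 7, 8, 9, 10, 11}
A = {6, 8, 10, 11}, B = {5, 6, 8, 9}
A ∩ B = {6, 8}
(A ∩ B)' = U \ (A ∩ B) = {1, 2, 3, 4, 5, 7, 9, 10, 11}
Verification via A' ∪ B': A' = {1, 2, 3, 4, 5, 7, 9}, B' = {1, 2, 3, 4, 7, 10, 11}
A' ∪ B' = {1, 2, 3, 4, 5, 7, 9, 10, 11} ✓

{1, 2, 3, 4, 5, 7, 9, 10, 11}


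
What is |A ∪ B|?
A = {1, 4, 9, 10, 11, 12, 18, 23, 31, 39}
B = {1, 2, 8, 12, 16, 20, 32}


Set A = {1, 4, 9, 10, 11, 12, 18, 23, 31, 39}, |A| = 10
Set B = {1, 2, 8, 12, 16, 20, 32}, |B| = 7
A ∩ B = {1, 12}, |A ∩ B| = 2
|A ∪ B| = |A| + |B| - |A ∩ B| = 10 + 7 - 2 = 15

15


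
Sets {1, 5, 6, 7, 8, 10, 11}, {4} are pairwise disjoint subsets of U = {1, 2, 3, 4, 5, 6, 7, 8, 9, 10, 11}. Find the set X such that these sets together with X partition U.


U = {1, 2, 3, 4, 5, 6, 7, 8, 9, 10, 11}
Shown blocks: {1, 5, 6, 7, 8, 10, 11}, {4}
A partition's blocks are pairwise disjoint and cover U, so the missing block = U \ (union of shown blocks).
Union of shown blocks: {1, 4, 5, 6, 7, 8, 10, 11}
Missing block = U \ (union) = {2, 3, 9}

{2, 3, 9}


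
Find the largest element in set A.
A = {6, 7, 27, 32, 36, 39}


Set A = {6, 7, 27, 32, 36, 39}
Elements in ascending order: 6, 7, 27, 32, 36, 39
The largest element is 39.

39


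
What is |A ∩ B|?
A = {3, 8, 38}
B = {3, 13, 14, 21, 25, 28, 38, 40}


Set A = {3, 8, 38}
Set B = {3, 13, 14, 21, 25, 28, 38, 40}
A ∩ B = {3, 38}
|A ∩ B| = 2

2


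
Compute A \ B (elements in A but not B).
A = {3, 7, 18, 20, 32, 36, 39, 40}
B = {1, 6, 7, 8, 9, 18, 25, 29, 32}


Set A = {3, 7, 18, 20, 32, 36, 39, 40}
Set B = {1, 6, 7, 8, 9, 18, 25, 29, 32}
A \ B includes elements in A that are not in B.
Check each element of A:
3 (not in B, keep), 7 (in B, remove), 18 (in B, remove), 20 (not in B, keep), 32 (in B, remove), 36 (not in B, keep), 39 (not in B, keep), 40 (not in B, keep)
A \ B = {3, 20, 36, 39, 40}

{3, 20, 36, 39, 40}


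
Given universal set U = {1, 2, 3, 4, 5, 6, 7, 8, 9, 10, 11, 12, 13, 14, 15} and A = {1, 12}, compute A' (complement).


Universal set U = {1, 2, 3, 4, 5, 6, 7, 8, 9, 10, 11, 12, 13, 14, 15}
Set A = {1, 12}
A' = U \ A = elements in U but not in A
Checking each element of U:
1 (in A, exclude), 2 (not in A, include), 3 (not in A, include), 4 (not in A, include), 5 (not in A, include), 6 (not in A, include), 7 (not in A, include), 8 (not in A, include), 9 (not in A, include), 10 (not in A, include), 11 (not in A, include), 12 (in A, exclude), 13 (not in A, include), 14 (not in A, include), 15 (not in A, include)
A' = {2, 3, 4, 5, 6, 7, 8, 9, 10, 11, 13, 14, 15}

{2, 3, 4, 5, 6, 7, 8, 9, 10, 11, 13, 14, 15}


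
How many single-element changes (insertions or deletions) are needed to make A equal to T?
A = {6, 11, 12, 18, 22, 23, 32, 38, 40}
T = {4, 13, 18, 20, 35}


Set A = {6, 11, 12, 18, 22, 23, 32, 38, 40}
Set T = {4, 13, 18, 20, 35}
Elements to remove from A (in A, not in T): {6, 11, 12, 22, 23, 32, 38, 40} → 8 removals
Elements to add to A (in T, not in A): {4, 13, 20, 35} → 4 additions
Total edits = 8 + 4 = 12

12


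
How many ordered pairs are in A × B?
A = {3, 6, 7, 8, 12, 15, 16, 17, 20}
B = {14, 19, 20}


Set A = {3, 6, 7, 8, 12, 15, 16, 17, 20} has 9 elements.
Set B = {14, 19, 20} has 3 elements.
|A × B| = |A| × |B| = 9 × 3 = 27

27


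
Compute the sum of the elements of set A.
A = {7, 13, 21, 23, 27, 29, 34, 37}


Set A = {7, 13, 21, 23, 27, 29, 34, 37}
Sum = 7 + 13 + 21 + 23 + 27 + 29 + 34 + 37 = 191

191


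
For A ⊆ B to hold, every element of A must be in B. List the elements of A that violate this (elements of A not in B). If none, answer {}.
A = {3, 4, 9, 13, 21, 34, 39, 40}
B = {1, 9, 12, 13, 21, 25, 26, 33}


Set A = {3, 4, 9, 13, 21, 34, 39, 40}
Set B = {1, 9, 12, 13, 21, 25, 26, 33}
Check each element of A against B:
3 ∉ B (include), 4 ∉ B (include), 9 ∈ B, 13 ∈ B, 21 ∈ B, 34 ∉ B (include), 39 ∉ B (include), 40 ∉ B (include)
Elements of A not in B: {3, 4, 34, 39, 40}

{3, 4, 34, 39, 40}


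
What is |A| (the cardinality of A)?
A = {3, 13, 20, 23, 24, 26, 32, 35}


Set A = {3, 13, 20, 23, 24, 26, 32, 35}
Listing elements: 3, 13, 20, 23, 24, 26, 32, 35
Counting: 8 elements
|A| = 8

8


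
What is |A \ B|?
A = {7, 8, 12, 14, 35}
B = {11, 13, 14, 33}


Set A = {7, 8, 12, 14, 35}
Set B = {11, 13, 14, 33}
A \ B = {7, 8, 12, 35}
|A \ B| = 4

4


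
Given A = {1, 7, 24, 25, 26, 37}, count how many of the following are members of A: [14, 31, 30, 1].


Set A = {1, 7, 24, 25, 26, 37}
Candidates: [14, 31, 30, 1]
Check each candidate:
14 ∉ A, 31 ∉ A, 30 ∉ A, 1 ∈ A
Count of candidates in A: 1

1


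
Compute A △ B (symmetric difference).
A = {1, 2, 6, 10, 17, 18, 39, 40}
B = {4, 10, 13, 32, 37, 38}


Set A = {1, 2, 6, 10, 17, 18, 39, 40}
Set B = {4, 10, 13, 32, 37, 38}
A △ B = (A \ B) ∪ (B \ A)
Elements in A but not B: {1, 2, 6, 17, 18, 39, 40}
Elements in B but not A: {4, 13, 32, 37, 38}
A △ B = {1, 2, 4, 6, 13, 17, 18, 32, 37, 38, 39, 40}

{1, 2, 4, 6, 13, 17, 18, 32, 37, 38, 39, 40}


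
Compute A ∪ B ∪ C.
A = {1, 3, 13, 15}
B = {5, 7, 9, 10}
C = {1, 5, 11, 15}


Set A = {1, 3, 13, 15}
Set B = {5, 7, 9, 10}
Set C = {1, 5, 11, 15}
First, A ∪ B = {1, 3, 5, 7, 9, 10, 13, 15}
Then, (A ∪ B) ∪ C = {1, 3, 5, 7, 9, 10, 11, 13, 15}

{1, 3, 5, 7, 9, 10, 11, 13, 15}


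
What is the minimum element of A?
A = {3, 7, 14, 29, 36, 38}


Set A = {3, 7, 14, 29, 36, 38}
Elements in ascending order: 3, 7, 14, 29, 36, 38
The smallest element is 3.

3


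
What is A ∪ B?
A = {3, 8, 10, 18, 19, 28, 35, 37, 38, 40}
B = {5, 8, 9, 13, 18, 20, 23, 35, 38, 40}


Set A = {3, 8, 10, 18, 19, 28, 35, 37, 38, 40}
Set B = {5, 8, 9, 13, 18, 20, 23, 35, 38, 40}
A ∪ B includes all elements in either set.
Elements from A: {3, 8, 10, 18, 19, 28, 35, 37, 38, 40}
Elements from B not already included: {5, 9, 13, 20, 23}
A ∪ B = {3, 5, 8, 9, 10, 13, 18, 19, 20, 23, 28, 35, 37, 38, 40}

{3, 5, 8, 9, 10, 13, 18, 19, 20, 23, 28, 35, 37, 38, 40}


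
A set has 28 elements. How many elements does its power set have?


The set has 28 elements.
The power set contains all possible subsets.
|P(A)| = 2^|A| = 2^28 = 268435456

268435456


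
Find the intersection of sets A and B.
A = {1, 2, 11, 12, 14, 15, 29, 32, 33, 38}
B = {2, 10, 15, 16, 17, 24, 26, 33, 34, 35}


Set A = {1, 2, 11, 12, 14, 15, 29, 32, 33, 38}
Set B = {2, 10, 15, 16, 17, 24, 26, 33, 34, 35}
A ∩ B includes only elements in both sets.
Check each element of A against B:
1 ✗, 2 ✓, 11 ✗, 12 ✗, 14 ✗, 15 ✓, 29 ✗, 32 ✗, 33 ✓, 38 ✗
A ∩ B = {2, 15, 33}

{2, 15, 33}


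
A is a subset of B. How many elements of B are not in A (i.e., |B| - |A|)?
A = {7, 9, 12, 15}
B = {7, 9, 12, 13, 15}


Set A = {7, 9, 12, 15}, |A| = 4
Set B = {7, 9, 12, 13, 15}, |B| = 5
Since A ⊆ B: B \ A = {13}
|B| - |A| = 5 - 4 = 1

1


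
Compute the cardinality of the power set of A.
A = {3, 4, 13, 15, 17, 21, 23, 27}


Set A = {3, 4, 13, 15, 17, 21, 23, 27}
|A| = 8
The power set P(A) contains all subsets of A.
|P(A)| = 2^|A| = 2^8 = 256

256


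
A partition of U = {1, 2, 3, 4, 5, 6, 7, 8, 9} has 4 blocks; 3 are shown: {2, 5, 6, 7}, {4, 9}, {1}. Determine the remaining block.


U = {1, 2, 3, 4, 5, 6, 7, 8, 9}
Shown blocks: {2, 5, 6, 7}, {4, 9}, {1}
A partition's blocks are pairwise disjoint and cover U, so the missing block = U \ (union of shown blocks).
Union of shown blocks: {1, 2, 4, 5, 6, 7, 9}
Missing block = U \ (union) = {3, 8}

{3, 8}


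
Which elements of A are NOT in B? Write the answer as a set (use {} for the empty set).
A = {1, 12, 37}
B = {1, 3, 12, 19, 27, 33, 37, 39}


Set A = {1, 12, 37}
Set B = {1, 3, 12, 19, 27, 33, 37, 39}
Check each element of A against B:
1 ∈ B, 12 ∈ B, 37 ∈ B
Elements of A not in B: {}

{}


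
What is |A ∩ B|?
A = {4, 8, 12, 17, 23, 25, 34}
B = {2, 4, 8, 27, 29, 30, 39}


Set A = {4, 8, 12, 17, 23, 25, 34}
Set B = {2, 4, 8, 27, 29, 30, 39}
A ∩ B = {4, 8}
|A ∩ B| = 2

2


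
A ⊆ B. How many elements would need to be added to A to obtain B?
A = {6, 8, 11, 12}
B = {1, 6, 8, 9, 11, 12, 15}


Set A = {6, 8, 11, 12}, |A| = 4
Set B = {1, 6, 8, 9, 11, 12, 15}, |B| = 7
Since A ⊆ B: B \ A = {1, 9, 15}
|B| - |A| = 7 - 4 = 3

3


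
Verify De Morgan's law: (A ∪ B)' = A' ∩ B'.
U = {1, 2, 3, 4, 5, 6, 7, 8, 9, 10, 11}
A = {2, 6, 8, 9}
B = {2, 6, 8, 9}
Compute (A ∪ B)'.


U = {1, 2, 3, 4, 5, 6, 7, 8, 9, 10, 11}
A = {2, 6, 8, 9}, B = {2, 6, 8, 9}
A ∪ B = {2, 6, 8, 9}
(A ∪ B)' = U \ (A ∪ B) = {1, 3, 4, 5, 7, 10, 11}
Verification via A' ∩ B': A' = {1, 3, 4, 5, 7, 10, 11}, B' = {1, 3, 4, 5, 7, 10, 11}
A' ∩ B' = {1, 3, 4, 5, 7, 10, 11} ✓

{1, 3, 4, 5, 7, 10, 11}


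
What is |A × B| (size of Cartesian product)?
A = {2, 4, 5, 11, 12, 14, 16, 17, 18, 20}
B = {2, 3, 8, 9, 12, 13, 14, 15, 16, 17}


Set A = {2, 4, 5, 11, 12, 14, 16, 17, 18, 20} has 10 elements.
Set B = {2, 3, 8, 9, 12, 13, 14, 15, 16, 17} has 10 elements.
|A × B| = |A| × |B| = 10 × 10 = 100

100


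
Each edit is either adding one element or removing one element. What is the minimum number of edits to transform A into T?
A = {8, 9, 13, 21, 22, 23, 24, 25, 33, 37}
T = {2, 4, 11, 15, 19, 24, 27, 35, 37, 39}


Set A = {8, 9, 13, 21, 22, 23, 24, 25, 33, 37}
Set T = {2, 4, 11, 15, 19, 24, 27, 35, 37, 39}
Elements to remove from A (in A, not in T): {8, 9, 13, 21, 22, 23, 25, 33} → 8 removals
Elements to add to A (in T, not in A): {2, 4, 11, 15, 19, 27, 35, 39} → 8 additions
Total edits = 8 + 8 = 16

16


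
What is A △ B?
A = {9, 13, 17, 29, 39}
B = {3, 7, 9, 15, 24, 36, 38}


Set A = {9, 13, 17, 29, 39}
Set B = {3, 7, 9, 15, 24, 36, 38}
A △ B = (A \ B) ∪ (B \ A)
Elements in A but not B: {13, 17, 29, 39}
Elements in B but not A: {3, 7, 15, 24, 36, 38}
A △ B = {3, 7, 13, 15, 17, 24, 29, 36, 38, 39}

{3, 7, 13, 15, 17, 24, 29, 36, 38, 39}


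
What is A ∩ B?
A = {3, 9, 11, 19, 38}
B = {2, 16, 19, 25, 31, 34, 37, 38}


Set A = {3, 9, 11, 19, 38}
Set B = {2, 16, 19, 25, 31, 34, 37, 38}
A ∩ B includes only elements in both sets.
Check each element of A against B:
3 ✗, 9 ✗, 11 ✗, 19 ✓, 38 ✓
A ∩ B = {19, 38}

{19, 38}


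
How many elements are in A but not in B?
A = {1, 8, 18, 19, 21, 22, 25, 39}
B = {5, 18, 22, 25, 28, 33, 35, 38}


Set A = {1, 8, 18, 19, 21, 22, 25, 39}
Set B = {5, 18, 22, 25, 28, 33, 35, 38}
A \ B = {1, 8, 19, 21, 39}
|A \ B| = 5

5


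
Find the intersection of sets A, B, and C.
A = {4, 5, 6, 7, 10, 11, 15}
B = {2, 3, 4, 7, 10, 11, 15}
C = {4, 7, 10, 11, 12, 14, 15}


Set A = {4, 5, 6, 7, 10, 11, 15}
Set B = {2, 3, 4, 7, 10, 11, 15}
Set C = {4, 7, 10, 11, 12, 14, 15}
First, A ∩ B = {4, 7, 10, 11, 15}
Then, (A ∩ B) ∩ C = {4, 7, 10, 11, 15}

{4, 7, 10, 11, 15}


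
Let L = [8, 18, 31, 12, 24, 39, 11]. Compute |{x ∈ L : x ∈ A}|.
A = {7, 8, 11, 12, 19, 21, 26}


Set A = {7, 8, 11, 12, 19, 21, 26}
Candidates: [8, 18, 31, 12, 24, 39, 11]
Check each candidate:
8 ∈ A, 18 ∉ A, 31 ∉ A, 12 ∈ A, 24 ∉ A, 39 ∉ A, 11 ∈ A
Count of candidates in A: 3

3


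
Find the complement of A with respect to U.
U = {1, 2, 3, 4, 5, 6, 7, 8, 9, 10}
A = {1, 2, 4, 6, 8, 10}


Universal set U = {1, 2, 3, 4, 5, 6, 7, 8, 9, 10}
Set A = {1, 2, 4, 6, 8, 10}
A' = U \ A = elements in U but not in A
Checking each element of U:
1 (in A, exclude), 2 (in A, exclude), 3 (not in A, include), 4 (in A, exclude), 5 (not in A, include), 6 (in A, exclude), 7 (not in A, include), 8 (in A, exclude), 9 (not in A, include), 10 (in A, exclude)
A' = {3, 5, 7, 9}

{3, 5, 7, 9}


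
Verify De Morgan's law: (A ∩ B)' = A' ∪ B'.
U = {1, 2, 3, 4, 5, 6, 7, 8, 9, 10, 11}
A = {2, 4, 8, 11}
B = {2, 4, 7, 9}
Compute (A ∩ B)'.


U = {1, 2, 3, 4, 5, 6, 7, 8, 9, 10, 11}
A = {2, 4, 8, 11}, B = {2, 4, 7, 9}
A ∩ B = {2, 4}
(A ∩ B)' = U \ (A ∩ B) = {1, 3, 5, 6, 7, 8, 9, 10, 11}
Verification via A' ∪ B': A' = {1, 3, 5, 6, 7, 9, 10}, B' = {1, 3, 5, 6, 8, 10, 11}
A' ∪ B' = {1, 3, 5, 6, 7, 8, 9, 10, 11} ✓

{1, 3, 5, 6, 7, 8, 9, 10, 11}


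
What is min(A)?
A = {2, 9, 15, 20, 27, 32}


Set A = {2, 9, 15, 20, 27, 32}
Elements in ascending order: 2, 9, 15, 20, 27, 32
The smallest element is 2.

2


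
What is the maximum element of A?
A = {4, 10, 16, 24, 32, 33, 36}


Set A = {4, 10, 16, 24, 32, 33, 36}
Elements in ascending order: 4, 10, 16, 24, 32, 33, 36
The largest element is 36.

36


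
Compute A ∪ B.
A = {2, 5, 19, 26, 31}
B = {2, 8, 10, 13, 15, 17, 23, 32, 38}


Set A = {2, 5, 19, 26, 31}
Set B = {2, 8, 10, 13, 15, 17, 23, 32, 38}
A ∪ B includes all elements in either set.
Elements from A: {2, 5, 19, 26, 31}
Elements from B not already included: {8, 10, 13, 15, 17, 23, 32, 38}
A ∪ B = {2, 5, 8, 10, 13, 15, 17, 19, 23, 26, 31, 32, 38}

{2, 5, 8, 10, 13, 15, 17, 19, 23, 26, 31, 32, 38}


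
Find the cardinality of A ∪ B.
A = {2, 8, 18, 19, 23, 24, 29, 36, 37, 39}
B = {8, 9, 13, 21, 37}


Set A = {2, 8, 18, 19, 23, 24, 29, 36, 37, 39}, |A| = 10
Set B = {8, 9, 13, 21, 37}, |B| = 5
A ∩ B = {8, 37}, |A ∩ B| = 2
|A ∪ B| = |A| + |B| - |A ∩ B| = 10 + 5 - 2 = 13

13


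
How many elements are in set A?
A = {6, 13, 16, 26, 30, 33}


Set A = {6, 13, 16, 26, 30, 33}
Listing elements: 6, 13, 16, 26, 30, 33
Counting: 6 elements
|A| = 6

6


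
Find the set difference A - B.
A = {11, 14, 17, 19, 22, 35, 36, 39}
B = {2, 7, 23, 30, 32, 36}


Set A = {11, 14, 17, 19, 22, 35, 36, 39}
Set B = {2, 7, 23, 30, 32, 36}
A \ B includes elements in A that are not in B.
Check each element of A:
11 (not in B, keep), 14 (not in B, keep), 17 (not in B, keep), 19 (not in B, keep), 22 (not in B, keep), 35 (not in B, keep), 36 (in B, remove), 39 (not in B, keep)
A \ B = {11, 14, 17, 19, 22, 35, 39}

{11, 14, 17, 19, 22, 35, 39}


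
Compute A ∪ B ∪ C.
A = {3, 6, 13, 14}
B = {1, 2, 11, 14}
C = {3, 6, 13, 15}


Set A = {3, 6, 13, 14}
Set B = {1, 2, 11, 14}
Set C = {3, 6, 13, 15}
First, A ∪ B = {1, 2, 3, 6, 11, 13, 14}
Then, (A ∪ B) ∪ C = {1, 2, 3, 6, 11, 13, 14, 15}

{1, 2, 3, 6, 11, 13, 14, 15}


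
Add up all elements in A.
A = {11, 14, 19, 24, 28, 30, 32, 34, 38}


Set A = {11, 14, 19, 24, 28, 30, 32, 34, 38}
Sum = 11 + 14 + 19 + 24 + 28 + 30 + 32 + 34 + 38 = 230

230


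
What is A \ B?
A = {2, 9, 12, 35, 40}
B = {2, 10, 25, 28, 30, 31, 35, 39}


Set A = {2, 9, 12, 35, 40}
Set B = {2, 10, 25, 28, 30, 31, 35, 39}
A \ B includes elements in A that are not in B.
Check each element of A:
2 (in B, remove), 9 (not in B, keep), 12 (not in B, keep), 35 (in B, remove), 40 (not in B, keep)
A \ B = {9, 12, 40}

{9, 12, 40}


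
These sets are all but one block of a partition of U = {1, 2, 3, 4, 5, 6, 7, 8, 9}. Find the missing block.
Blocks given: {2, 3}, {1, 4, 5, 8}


U = {1, 2, 3, 4, 5, 6, 7, 8, 9}
Shown blocks: {2, 3}, {1, 4, 5, 8}
A partition's blocks are pairwise disjoint and cover U, so the missing block = U \ (union of shown blocks).
Union of shown blocks: {1, 2, 3, 4, 5, 8}
Missing block = U \ (union) = {6, 7, 9}

{6, 7, 9}


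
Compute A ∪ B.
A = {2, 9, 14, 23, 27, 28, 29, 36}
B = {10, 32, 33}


Set A = {2, 9, 14, 23, 27, 28, 29, 36}
Set B = {10, 32, 33}
A ∪ B includes all elements in either set.
Elements from A: {2, 9, 14, 23, 27, 28, 29, 36}
Elements from B not already included: {10, 32, 33}
A ∪ B = {2, 9, 10, 14, 23, 27, 28, 29, 32, 33, 36}

{2, 9, 10, 14, 23, 27, 28, 29, 32, 33, 36}


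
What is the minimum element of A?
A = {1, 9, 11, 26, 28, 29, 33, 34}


Set A = {1, 9, 11, 26, 28, 29, 33, 34}
Elements in ascending order: 1, 9, 11, 26, 28, 29, 33, 34
The smallest element is 1.

1


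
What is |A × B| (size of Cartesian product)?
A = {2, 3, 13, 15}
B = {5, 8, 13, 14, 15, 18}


Set A = {2, 3, 13, 15} has 4 elements.
Set B = {5, 8, 13, 14, 15, 18} has 6 elements.
|A × B| = |A| × |B| = 4 × 6 = 24

24


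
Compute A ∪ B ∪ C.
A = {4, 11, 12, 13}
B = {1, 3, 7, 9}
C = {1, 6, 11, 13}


Set A = {4, 11, 12, 13}
Set B = {1, 3, 7, 9}
Set C = {1, 6, 11, 13}
First, A ∪ B = {1, 3, 4, 7, 9, 11, 12, 13}
Then, (A ∪ B) ∪ C = {1, 3, 4, 6, 7, 9, 11, 12, 13}

{1, 3, 4, 6, 7, 9, 11, 12, 13}


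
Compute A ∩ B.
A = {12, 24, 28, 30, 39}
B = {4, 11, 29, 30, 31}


Set A = {12, 24, 28, 30, 39}
Set B = {4, 11, 29, 30, 31}
A ∩ B includes only elements in both sets.
Check each element of A against B:
12 ✗, 24 ✗, 28 ✗, 30 ✓, 39 ✗
A ∩ B = {30}

{30}


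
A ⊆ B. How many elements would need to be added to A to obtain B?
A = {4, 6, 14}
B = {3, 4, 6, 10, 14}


Set A = {4, 6, 14}, |A| = 3
Set B = {3, 4, 6, 10, 14}, |B| = 5
Since A ⊆ B: B \ A = {3, 10}
|B| - |A| = 5 - 3 = 2

2


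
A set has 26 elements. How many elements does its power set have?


The set has 26 elements.
The power set contains all possible subsets.
|P(A)| = 2^|A| = 2^26 = 67108864

67108864


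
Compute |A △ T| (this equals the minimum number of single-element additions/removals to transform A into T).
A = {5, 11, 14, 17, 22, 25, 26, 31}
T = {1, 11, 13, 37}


Set A = {5, 11, 14, 17, 22, 25, 26, 31}
Set T = {1, 11, 13, 37}
Elements to remove from A (in A, not in T): {5, 14, 17, 22, 25, 26, 31} → 7 removals
Elements to add to A (in T, not in A): {1, 13, 37} → 3 additions
Total edits = 7 + 3 = 10

10


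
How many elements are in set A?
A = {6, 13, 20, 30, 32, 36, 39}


Set A = {6, 13, 20, 30, 32, 36, 39}
Listing elements: 6, 13, 20, 30, 32, 36, 39
Counting: 7 elements
|A| = 7

7


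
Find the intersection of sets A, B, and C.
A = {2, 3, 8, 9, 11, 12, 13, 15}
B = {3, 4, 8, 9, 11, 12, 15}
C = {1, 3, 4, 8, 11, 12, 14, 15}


Set A = {2, 3, 8, 9, 11, 12, 13, 15}
Set B = {3, 4, 8, 9, 11, 12, 15}
Set C = {1, 3, 4, 8, 11, 12, 14, 15}
First, A ∩ B = {3, 8, 9, 11, 12, 15}
Then, (A ∩ B) ∩ C = {3, 8, 11, 12, 15}

{3, 8, 11, 12, 15}


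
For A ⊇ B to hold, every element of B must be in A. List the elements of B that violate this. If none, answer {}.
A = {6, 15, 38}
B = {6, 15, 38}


Set A = {6, 15, 38}
Set B = {6, 15, 38}
Check each element of B against A:
6 ∈ A, 15 ∈ A, 38 ∈ A
Elements of B not in A: {}

{}


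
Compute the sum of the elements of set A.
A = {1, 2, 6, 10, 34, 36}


Set A = {1, 2, 6, 10, 34, 36}
Sum = 1 + 2 + 6 + 10 + 34 + 36 = 89

89


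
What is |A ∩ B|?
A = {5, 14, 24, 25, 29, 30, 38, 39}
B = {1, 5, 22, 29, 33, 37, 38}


Set A = {5, 14, 24, 25, 29, 30, 38, 39}
Set B = {1, 5, 22, 29, 33, 37, 38}
A ∩ B = {5, 29, 38}
|A ∩ B| = 3

3


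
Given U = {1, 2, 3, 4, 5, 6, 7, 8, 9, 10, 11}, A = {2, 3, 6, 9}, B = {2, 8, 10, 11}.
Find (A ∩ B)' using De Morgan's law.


U = {1, 2, 3, 4, 5, 6, 7, 8, 9, 10, 11}
A = {2, 3, 6, 9}, B = {2, 8, 10, 11}
A ∩ B = {2}
(A ∩ B)' = U \ (A ∩ B) = {1, 3, 4, 5, 6, 7, 8, 9, 10, 11}
Verification via A' ∪ B': A' = {1, 4, 5, 7, 8, 10, 11}, B' = {1, 3, 4, 5, 6, 7, 9}
A' ∪ B' = {1, 3, 4, 5, 6, 7, 8, 9, 10, 11} ✓

{1, 3, 4, 5, 6, 7, 8, 9, 10, 11}


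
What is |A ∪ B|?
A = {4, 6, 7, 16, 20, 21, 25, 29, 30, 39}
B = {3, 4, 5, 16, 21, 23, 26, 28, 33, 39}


Set A = {4, 6, 7, 16, 20, 21, 25, 29, 30, 39}, |A| = 10
Set B = {3, 4, 5, 16, 21, 23, 26, 28, 33, 39}, |B| = 10
A ∩ B = {4, 16, 21, 39}, |A ∩ B| = 4
|A ∪ B| = |A| + |B| - |A ∩ B| = 10 + 10 - 4 = 16

16


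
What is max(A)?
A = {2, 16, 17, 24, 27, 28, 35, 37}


Set A = {2, 16, 17, 24, 27, 28, 35, 37}
Elements in ascending order: 2, 16, 17, 24, 27, 28, 35, 37
The largest element is 37.

37


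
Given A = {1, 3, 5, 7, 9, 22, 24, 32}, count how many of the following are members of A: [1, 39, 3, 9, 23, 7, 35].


Set A = {1, 3, 5, 7, 9, 22, 24, 32}
Candidates: [1, 39, 3, 9, 23, 7, 35]
Check each candidate:
1 ∈ A, 39 ∉ A, 3 ∈ A, 9 ∈ A, 23 ∉ A, 7 ∈ A, 35 ∉ A
Count of candidates in A: 4

4


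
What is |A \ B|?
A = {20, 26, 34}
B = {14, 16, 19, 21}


Set A = {20, 26, 34}
Set B = {14, 16, 19, 21}
A \ B = {20, 26, 34}
|A \ B| = 3

3


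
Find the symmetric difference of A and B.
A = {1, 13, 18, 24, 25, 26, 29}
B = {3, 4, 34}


Set A = {1, 13, 18, 24, 25, 26, 29}
Set B = {3, 4, 34}
A △ B = (A \ B) ∪ (B \ A)
Elements in A but not B: {1, 13, 18, 24, 25, 26, 29}
Elements in B but not A: {3, 4, 34}
A △ B = {1, 3, 4, 13, 18, 24, 25, 26, 29, 34}

{1, 3, 4, 13, 18, 24, 25, 26, 29, 34}


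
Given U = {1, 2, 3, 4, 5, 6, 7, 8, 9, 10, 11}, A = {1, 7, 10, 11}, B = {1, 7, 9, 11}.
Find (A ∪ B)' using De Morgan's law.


U = {1, 2, 3, 4, 5, 6, 7, 8, 9, 10, 11}
A = {1, 7, 10, 11}, B = {1, 7, 9, 11}
A ∪ B = {1, 7, 9, 10, 11}
(A ∪ B)' = U \ (A ∪ B) = {2, 3, 4, 5, 6, 8}
Verification via A' ∩ B': A' = {2, 3, 4, 5, 6, 8, 9}, B' = {2, 3, 4, 5, 6, 8, 10}
A' ∩ B' = {2, 3, 4, 5, 6, 8} ✓

{2, 3, 4, 5, 6, 8}


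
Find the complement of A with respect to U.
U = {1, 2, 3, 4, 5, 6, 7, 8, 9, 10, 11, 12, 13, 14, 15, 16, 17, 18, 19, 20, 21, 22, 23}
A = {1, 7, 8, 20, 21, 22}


Universal set U = {1, 2, 3, 4, 5, 6, 7, 8, 9, 10, 11, 12, 13, 14, 15, 16, 17, 18, 19, 20, 21, 22, 23}
Set A = {1, 7, 8, 20, 21, 22}
A' = U \ A = elements in U but not in A
Checking each element of U:
1 (in A, exclude), 2 (not in A, include), 3 (not in A, include), 4 (not in A, include), 5 (not in A, include), 6 (not in A, include), 7 (in A, exclude), 8 (in A, exclude), 9 (not in A, include), 10 (not in A, include), 11 (not in A, include), 12 (not in A, include), 13 (not in A, include), 14 (not in A, include), 15 (not in A, include), 16 (not in A, include), 17 (not in A, include), 18 (not in A, include), 19 (not in A, include), 20 (in A, exclude), 21 (in A, exclude), 22 (in A, exclude), 23 (not in A, include)
A' = {2, 3, 4, 5, 6, 9, 10, 11, 12, 13, 14, 15, 16, 17, 18, 19, 23}

{2, 3, 4, 5, 6, 9, 10, 11, 12, 13, 14, 15, 16, 17, 18, 19, 23}


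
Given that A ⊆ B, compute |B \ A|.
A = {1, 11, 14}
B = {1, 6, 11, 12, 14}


Set A = {1, 11, 14}, |A| = 3
Set B = {1, 6, 11, 12, 14}, |B| = 5
Since A ⊆ B: B \ A = {6, 12}
|B| - |A| = 5 - 3 = 2

2


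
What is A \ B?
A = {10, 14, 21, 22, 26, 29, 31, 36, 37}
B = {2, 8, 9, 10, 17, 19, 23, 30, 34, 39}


Set A = {10, 14, 21, 22, 26, 29, 31, 36, 37}
Set B = {2, 8, 9, 10, 17, 19, 23, 30, 34, 39}
A \ B includes elements in A that are not in B.
Check each element of A:
10 (in B, remove), 14 (not in B, keep), 21 (not in B, keep), 22 (not in B, keep), 26 (not in B, keep), 29 (not in B, keep), 31 (not in B, keep), 36 (not in B, keep), 37 (not in B, keep)
A \ B = {14, 21, 22, 26, 29, 31, 36, 37}

{14, 21, 22, 26, 29, 31, 36, 37}


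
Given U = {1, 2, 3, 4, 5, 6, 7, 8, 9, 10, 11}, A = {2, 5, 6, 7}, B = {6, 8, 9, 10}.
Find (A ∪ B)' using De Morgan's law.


U = {1, 2, 3, 4, 5, 6, 7, 8, 9, 10, 11}
A = {2, 5, 6, 7}, B = {6, 8, 9, 10}
A ∪ B = {2, 5, 6, 7, 8, 9, 10}
(A ∪ B)' = U \ (A ∪ B) = {1, 3, 4, 11}
Verification via A' ∩ B': A' = {1, 3, 4, 8, 9, 10, 11}, B' = {1, 2, 3, 4, 5, 7, 11}
A' ∩ B' = {1, 3, 4, 11} ✓

{1, 3, 4, 11}


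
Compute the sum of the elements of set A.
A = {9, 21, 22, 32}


Set A = {9, 21, 22, 32}
Sum = 9 + 21 + 22 + 32 = 84

84


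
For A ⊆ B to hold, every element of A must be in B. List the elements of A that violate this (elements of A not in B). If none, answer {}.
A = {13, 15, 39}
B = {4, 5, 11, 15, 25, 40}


Set A = {13, 15, 39}
Set B = {4, 5, 11, 15, 25, 40}
Check each element of A against B:
13 ∉ B (include), 15 ∈ B, 39 ∉ B (include)
Elements of A not in B: {13, 39}

{13, 39}


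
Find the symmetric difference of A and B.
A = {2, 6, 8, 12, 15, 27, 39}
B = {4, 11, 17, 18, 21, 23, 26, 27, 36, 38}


Set A = {2, 6, 8, 12, 15, 27, 39}
Set B = {4, 11, 17, 18, 21, 23, 26, 27, 36, 38}
A △ B = (A \ B) ∪ (B \ A)
Elements in A but not B: {2, 6, 8, 12, 15, 39}
Elements in B but not A: {4, 11, 17, 18, 21, 23, 26, 36, 38}
A △ B = {2, 4, 6, 8, 11, 12, 15, 17, 18, 21, 23, 26, 36, 38, 39}

{2, 4, 6, 8, 11, 12, 15, 17, 18, 21, 23, 26, 36, 38, 39}


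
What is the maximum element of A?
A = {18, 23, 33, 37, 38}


Set A = {18, 23, 33, 37, 38}
Elements in ascending order: 18, 23, 33, 37, 38
The largest element is 38.

38
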